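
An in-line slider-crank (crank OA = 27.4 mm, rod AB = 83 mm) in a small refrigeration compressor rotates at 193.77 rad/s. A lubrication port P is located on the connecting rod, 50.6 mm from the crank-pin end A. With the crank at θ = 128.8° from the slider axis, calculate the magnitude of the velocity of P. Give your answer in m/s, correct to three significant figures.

3.82

ω = 193.8 rad/s.  Crank-pin speed |V_A| = rω = 5.3093 m/s, perpendicular to OA.
Rod angle: sinφ = −(r/L) sinθ ⇒ φ = -14.908°; ω_rod = −rω cosθ/√(L²−r²sin²θ) = +41.478 rad/s.
V_P = V_A + ω_rod × AP, with AP = 0.0506 m along the rod.
Components: V_Px = −rω sinθ − a·ω_rod·sinφ = -3.5978 m/s;  V_Py = rω cosθ + a·ω_rod·cosφ = -1.2987 m/s.
|V_P| = √(V_Px² + V_Py²) = 3.825 m/s.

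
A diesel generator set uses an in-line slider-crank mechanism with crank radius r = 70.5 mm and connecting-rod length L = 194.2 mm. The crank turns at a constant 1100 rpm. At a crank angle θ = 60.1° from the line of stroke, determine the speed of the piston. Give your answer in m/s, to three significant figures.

8.38

ω = 2π·1100/60 = 115.2 rad/s
For an in-line slider-crank, x = r cosθ + √(L² − r² sin²θ), so v = −rω sinθ·[1 + r cosθ/√(L² − r² sin²θ)].
With r = 0.0705 m, L = 0.1942 m, θ = 60.1°: √(L² − r² sin²θ) = 0.18433 m.
v = −0.0705·115.2·0.86690·[1 + 0.0705·0.49849/0.18433] = -8.3823 m/s.
|v| = 8.3823 m/s.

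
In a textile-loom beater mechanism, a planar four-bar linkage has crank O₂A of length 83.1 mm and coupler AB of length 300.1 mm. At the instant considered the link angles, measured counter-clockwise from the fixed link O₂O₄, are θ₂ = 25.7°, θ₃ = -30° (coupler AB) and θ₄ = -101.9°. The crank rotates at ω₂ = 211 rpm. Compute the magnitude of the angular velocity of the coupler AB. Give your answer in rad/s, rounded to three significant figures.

5.10

ω₂ = 22.1 rad/s (from 211 rpm).
Differentiating the loop-closure r₂e^{iθ₂}+r₃e^{iθ₃}=r₁+r₄e^{iθ₄} gives r₂ω₂e^{iθ₂}+r₃ω₃e^{iθ₃}=r₄ω₄e^{iθ₄}.
Eliminating the other unknown: ω₃ = r₂ω₂ sin(θ₄−θ₂) / [r₃ sin(θ₃−θ₄)].
Numerator sine = -0.79229; denominator sine = +0.95052.
Result = 0.0831·22.1·(-0.79229) / (0.3001·(+0.95052)) = -5.1 rad/s; magnitude 5.1 rad/s.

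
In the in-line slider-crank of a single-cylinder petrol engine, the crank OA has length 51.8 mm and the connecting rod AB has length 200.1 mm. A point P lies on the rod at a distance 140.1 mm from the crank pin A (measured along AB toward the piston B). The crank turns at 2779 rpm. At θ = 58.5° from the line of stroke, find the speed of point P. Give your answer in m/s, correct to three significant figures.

14.3

ω = 291 rad/s.  Crank-pin speed |V_A| = rω = 15.075 m/s, perpendicular to OA.
Rod angle: sinφ = −(r/L) sinθ ⇒ φ = -12.752°; ω_rod = −rω cosθ/√(L²−r²sin²θ) = -40.358 rad/s.
V_P = V_A + ω_rod × AP, with AP = 0.1401 m along the rod.
Components: V_Px = −rω sinθ − a·ω_rod·sinφ = -14.101 m/s;  V_Py = rω cosθ + a·ω_rod·cosφ = +2.3618 m/s.
|V_P| = √(V_Px² + V_Py²) = 14.298 m/s.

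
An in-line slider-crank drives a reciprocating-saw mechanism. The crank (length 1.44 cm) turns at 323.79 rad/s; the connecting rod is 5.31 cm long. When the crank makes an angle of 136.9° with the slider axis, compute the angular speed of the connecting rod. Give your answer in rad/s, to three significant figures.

65.2

ω = 323.8 rad/s
The rod makes angle φ with the slider axis where L sinφ = r sinθ; differentiating, L cosφ·φ̇ = r ω cosθ.
L cosφ = √(L² − r² sin²θ) = 0.05218 m.
|ω_rod| = r ω |cosθ| / √(L² − r² sin²θ) = 0.0144·323.8·0.73016/0.05218 = 65.244 rad/s.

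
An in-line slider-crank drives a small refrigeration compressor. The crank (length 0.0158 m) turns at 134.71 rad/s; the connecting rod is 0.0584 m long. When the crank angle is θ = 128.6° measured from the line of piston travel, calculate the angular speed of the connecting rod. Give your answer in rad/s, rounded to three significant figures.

ω = 134.7 rad/s
The rod makes angle φ with the slider axis where L sinφ = r sinθ; differentiating, L cosφ·φ̇ = r ω cosθ.
L cosφ = √(L² − r² sin²θ) = 0.05708 m.
|ω_rod| = r ω |cosθ| / √(L² − r² sin²θ) = 0.0158·134.7·0.62388/0.05708 = 23.264 rad/s.

23.3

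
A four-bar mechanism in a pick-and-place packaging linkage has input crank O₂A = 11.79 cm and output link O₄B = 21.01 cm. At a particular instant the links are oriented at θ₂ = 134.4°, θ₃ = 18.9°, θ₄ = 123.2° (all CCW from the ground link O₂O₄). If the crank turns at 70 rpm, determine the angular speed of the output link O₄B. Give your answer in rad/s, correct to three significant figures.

3.83

ω₂ = 7.33 rad/s (from 70 rpm).
Differentiating the loop-closure r₂e^{iθ₂}+r₃e^{iθ₃}=r₁+r₄e^{iθ₄} gives r₂ω₂e^{iθ₂}+r₃ω₃e^{iθ₃}=r₄ω₄e^{iθ₄}.
Eliminating the other unknown: ω₄ = r₂ω₂ sin(θ₂−θ₃) / [r₄ sin(θ₄−θ₃)].
Numerator sine = +0.90259; denominator sine = +0.96902.
Result = 0.1179·7.33·(+0.90259) / (0.2101·(+0.96902)) = +3.8315 rad/s; magnitude 3.8315 rad/s.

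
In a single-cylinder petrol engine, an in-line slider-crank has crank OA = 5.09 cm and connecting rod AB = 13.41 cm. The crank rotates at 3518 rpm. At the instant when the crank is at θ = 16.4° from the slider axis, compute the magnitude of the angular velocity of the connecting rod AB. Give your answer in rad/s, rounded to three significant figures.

135

ω = 368.4 rad/s (converted from 3518 rpm).
The rod makes angle φ with the slider axis where L sinφ = r sinθ; differentiating, L cosφ·φ̇ = r ω cosθ.
L cosφ = √(L² − r² sin²θ) = 0.13333 m.
|ω_rod| = r ω |cosθ| / √(L² − r² sin²θ) = 0.0509·368.4·0.95931/0.13333 = 134.92 rad/s.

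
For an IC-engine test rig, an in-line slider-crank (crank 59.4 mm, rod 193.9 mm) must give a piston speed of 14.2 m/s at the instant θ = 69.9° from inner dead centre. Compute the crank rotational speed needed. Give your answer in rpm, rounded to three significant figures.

2190

For an in-line slider-crank, |v_piston| = rω|sinθ|·[1 + r cosθ/√(L² − r² sin²θ)].
With r = 0.0594 m, L = 0.1939 m, θ = 69.9°: the bracketed kinematic factor |dx/dθ| = 0.061914 m.
ω = v/|dx/dθ| = 14.2/0.061914 = 229.35 rad/s.
N = 60ω/(2π) = 2190.1 rpm.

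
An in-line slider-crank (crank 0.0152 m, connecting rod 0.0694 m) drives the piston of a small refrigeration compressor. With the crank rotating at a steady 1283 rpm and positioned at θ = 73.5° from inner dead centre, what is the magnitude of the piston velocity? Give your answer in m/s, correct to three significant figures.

2.08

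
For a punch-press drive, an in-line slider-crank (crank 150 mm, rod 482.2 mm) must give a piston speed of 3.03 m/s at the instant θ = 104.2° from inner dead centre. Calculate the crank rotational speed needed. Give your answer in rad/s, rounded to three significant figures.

For an in-line slider-crank, |v_piston| = rω|sinθ|·[1 + r cosθ/√(L² − r² sin²θ)].
With r = 0.15 m, L = 0.4822 m, θ = 104.2°: the bracketed kinematic factor |dx/dθ| = 0.13378 m.
ω = v/|dx/dθ| = 3.03/0.13378 = 22.649 rad/s.

22.6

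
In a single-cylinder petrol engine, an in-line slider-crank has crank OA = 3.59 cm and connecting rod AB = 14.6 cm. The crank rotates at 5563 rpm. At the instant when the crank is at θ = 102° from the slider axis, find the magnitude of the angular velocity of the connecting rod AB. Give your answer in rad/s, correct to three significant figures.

ω = 582.6 rad/s (converted from 5563 rpm).
The rod makes angle φ with the slider axis where L sinφ = r sinθ; differentiating, L cosφ·φ̇ = r ω cosθ.
L cosφ = √(L² − r² sin²θ) = 0.14171 m.
|ω_rod| = r ω |cosθ| / √(L² − r² sin²θ) = 0.0359·582.6·0.20791/0.14171 = 30.683 rad/s.

30.7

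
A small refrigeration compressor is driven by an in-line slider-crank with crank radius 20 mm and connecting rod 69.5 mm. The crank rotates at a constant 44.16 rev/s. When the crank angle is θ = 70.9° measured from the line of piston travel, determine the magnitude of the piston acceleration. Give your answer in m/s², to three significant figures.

146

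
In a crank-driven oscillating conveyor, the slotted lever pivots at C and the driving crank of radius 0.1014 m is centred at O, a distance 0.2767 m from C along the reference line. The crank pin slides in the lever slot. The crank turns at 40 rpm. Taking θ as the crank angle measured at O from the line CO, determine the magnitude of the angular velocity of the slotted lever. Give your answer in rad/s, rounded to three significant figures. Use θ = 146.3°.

1.36

ω = 4.189 rad/s (from 40 rpm).
Crank pin A relative to C: A = (d + r cosθ, r sinθ); lever angle φ = atan2(r sinθ, d + r cosθ).
Differentiating tanφ: φ̇ = rω(d cosθ + r)/(d² + r² + 2dr cosθ).
d² + r² + 2dr cosθ = |CA|² = 0.0401599 m²;  d cosθ + r = -0.1288 m.
|ω_lever| = |0.1014·4.189·-0.1288| / 0.0401599 = 1.3622 rad/s.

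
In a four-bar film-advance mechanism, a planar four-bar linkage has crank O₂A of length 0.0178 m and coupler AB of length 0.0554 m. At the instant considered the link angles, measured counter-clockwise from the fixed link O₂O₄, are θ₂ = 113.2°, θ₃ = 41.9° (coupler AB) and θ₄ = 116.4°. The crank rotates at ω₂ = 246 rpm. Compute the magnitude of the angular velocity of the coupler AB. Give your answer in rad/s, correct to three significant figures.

0.479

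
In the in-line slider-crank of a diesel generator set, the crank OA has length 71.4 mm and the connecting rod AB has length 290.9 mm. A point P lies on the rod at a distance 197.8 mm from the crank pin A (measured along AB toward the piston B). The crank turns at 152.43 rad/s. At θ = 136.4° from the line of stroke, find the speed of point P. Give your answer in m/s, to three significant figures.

7.05

ω = 152.4 rad/s.  Crank-pin speed |V_A| = rω = 10.884 m/s, perpendicular to OA.
Rod angle: sinφ = −(r/L) sinθ ⇒ φ = -9.745°; ω_rod = −rω cosθ/√(L²−r²sin²θ) = +27.49 rad/s.
V_P = V_A + ω_rod × AP, with AP = 0.1978 m along the rod.
Components: V_Px = −rω sinθ − a·ω_rod·sinφ = -6.5851 m/s;  V_Py = rω cosθ + a·ω_rod·cosφ = -2.5224 m/s.
|V_P| = √(V_Px² + V_Py²) = 7.0517 m/s.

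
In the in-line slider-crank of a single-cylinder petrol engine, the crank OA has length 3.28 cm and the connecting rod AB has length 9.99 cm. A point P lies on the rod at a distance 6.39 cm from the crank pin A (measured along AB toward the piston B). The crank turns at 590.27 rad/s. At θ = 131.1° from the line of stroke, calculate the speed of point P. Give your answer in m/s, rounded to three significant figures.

ω = 590.3 rad/s.  Crank-pin speed |V_A| = rω = 19.361 m/s, perpendicular to OA.
Rod angle: sinφ = −(r/L) sinθ ⇒ φ = -14.325°; ω_rod = −rω cosθ/√(L²−r²sin²θ) = +131.49 rad/s.
V_P = V_A + ω_rod × AP, with AP = 0.0639 m along the rod.
Components: V_Px = −rω sinθ − a·ω_rod·sinφ = -12.511 m/s;  V_Py = rω cosθ + a·ω_rod·cosφ = -4.5864 m/s.
|V_P| = √(V_Px² + V_Py²) = 13.325 m/s.

13.3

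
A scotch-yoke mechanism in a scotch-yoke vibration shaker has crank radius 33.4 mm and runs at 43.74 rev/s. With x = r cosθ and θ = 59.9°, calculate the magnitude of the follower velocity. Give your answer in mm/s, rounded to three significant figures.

7940

ω = 274.8 rad/s (from 43.74 rev/s).
x = r cosθ ⇒ ẋ = −rω sinθ.
|v| = rω|sinθ| = 0.0334·274.8·|sin 59.9°| = 7.9414 m/s = 7941.4 mm/s.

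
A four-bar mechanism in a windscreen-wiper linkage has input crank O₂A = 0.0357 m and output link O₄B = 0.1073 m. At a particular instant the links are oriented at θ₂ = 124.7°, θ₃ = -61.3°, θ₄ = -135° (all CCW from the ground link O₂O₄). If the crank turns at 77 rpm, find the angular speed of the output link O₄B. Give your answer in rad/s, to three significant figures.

ω₂ = 8.063 rad/s (from 77 rpm).
Differentiating the loop-closure r₂e^{iθ₂}+r₃e^{iθ₃}=r₁+r₄e^{iθ₄} gives r₂ω₂e^{iθ₂}+r₃ω₃e^{iθ₃}=r₄ω₄e^{iθ₄}.
Eliminating the other unknown: ω₄ = r₂ω₂ sin(θ₂−θ₃) / [r₄ sin(θ₄−θ₃)].
Numerator sine = -0.10453; denominator sine = -0.95981.
Result = 0.0357·8.063·(-0.10453) / (0.1073·(-0.95981)) = +0.29217 rad/s; magnitude 0.29217 rad/s.

0.292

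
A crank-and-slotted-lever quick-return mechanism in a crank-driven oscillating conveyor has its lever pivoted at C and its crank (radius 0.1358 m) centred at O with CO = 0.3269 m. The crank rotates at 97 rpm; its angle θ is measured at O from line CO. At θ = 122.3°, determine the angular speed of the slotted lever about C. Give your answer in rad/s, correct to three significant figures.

ω = 10.16 rad/s (from 97 rpm).
Crank pin A relative to C: A = (d + r cosθ, r sinθ); lever angle φ = atan2(r sinθ, d + r cosθ).
Differentiating tanφ: φ̇ = rω(d cosθ + r)/(d² + r² + 2dr cosθ).
d² + r² + 2dr cosθ = |CA|² = 0.0778622 m²;  d cosθ + r = -0.03888 m.
|ω_lever| = |0.1358·10.16·-0.03888| / 0.0778622 = 0.68881 rad/s.

0.689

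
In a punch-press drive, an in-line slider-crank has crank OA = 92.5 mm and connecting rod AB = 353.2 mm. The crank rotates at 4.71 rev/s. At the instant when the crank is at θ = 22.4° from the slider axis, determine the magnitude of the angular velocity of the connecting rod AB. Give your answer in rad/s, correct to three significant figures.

7.20

ω = 29.59 rad/s (converted from 4.71 rev/s).
The rod makes angle φ with the slider axis where L sinφ = r sinθ; differentiating, L cosφ·φ̇ = r ω cosθ.
L cosφ = √(L² − r² sin²θ) = 0.35144 m.
|ω_rod| = r ω |cosθ| / √(L² − r² sin²θ) = 0.0925·29.59·0.92455/0.35144 = 7.2015 rad/s.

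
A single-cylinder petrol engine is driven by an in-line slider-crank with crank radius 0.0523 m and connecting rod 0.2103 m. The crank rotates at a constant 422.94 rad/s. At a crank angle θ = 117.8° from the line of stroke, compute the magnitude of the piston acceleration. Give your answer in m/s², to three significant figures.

ω = 422.9 rad/s
x(θ) = r cosθ + √(L² − r² sin²θ); with ω constant, a = ω²·d²x/dθ².
d²x/dθ² = −r cosθ − r²(cos2θ)/√u − r⁴ sin²2θ/(4u^{3/2}),  u = L² − r² sin²θ = 0.0420858 m².
Substituting r = 0.0523 m, L = 0.2103 m, θ = 117.8°: d²x/dθ² = +0.031777 m.
a = ω²·d²x/dθ² = (422.9)²·(+0.031777) = +5684.3 m/s²;  |a| = 5684.3 m/s².

5680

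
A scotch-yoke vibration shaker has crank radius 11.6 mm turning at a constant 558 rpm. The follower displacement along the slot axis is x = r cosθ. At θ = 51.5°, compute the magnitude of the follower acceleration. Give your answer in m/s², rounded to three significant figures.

ω = 58.43 rad/s (from 558 rpm).
x = r cosθ ⇒ ẍ = −rω² cosθ (ω constant).
|a| = rω²|cosθ| = 0.0116·(58.43)²·|cos 51.5°| = 24.657 m/s².

24.7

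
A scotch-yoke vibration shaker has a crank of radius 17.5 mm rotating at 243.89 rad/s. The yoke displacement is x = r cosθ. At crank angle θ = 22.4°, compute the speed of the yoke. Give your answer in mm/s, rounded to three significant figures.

1630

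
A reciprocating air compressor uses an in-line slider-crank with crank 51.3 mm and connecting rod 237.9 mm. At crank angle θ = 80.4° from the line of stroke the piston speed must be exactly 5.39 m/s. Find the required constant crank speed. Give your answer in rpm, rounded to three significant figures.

981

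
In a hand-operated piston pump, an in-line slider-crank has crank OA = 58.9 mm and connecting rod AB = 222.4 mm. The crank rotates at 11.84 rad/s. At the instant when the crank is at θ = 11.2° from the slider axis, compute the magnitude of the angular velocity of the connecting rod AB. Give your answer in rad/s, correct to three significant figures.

3.08

ω = 11.84 rad/s
The rod makes angle φ with the slider axis where L sinφ = r sinθ; differentiating, L cosφ·φ̇ = r ω cosθ.
L cosφ = √(L² − r² sin²θ) = 0.22211 m.
|ω_rod| = r ω |cosθ| / √(L² − r² sin²θ) = 0.0589·11.84·0.98096/0.22211 = 3.08 rad/s.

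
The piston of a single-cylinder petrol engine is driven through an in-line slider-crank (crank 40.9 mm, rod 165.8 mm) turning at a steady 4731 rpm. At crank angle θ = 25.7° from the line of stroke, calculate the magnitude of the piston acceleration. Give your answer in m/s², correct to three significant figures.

10600

ω = 2π·4731/60 = 495.4 rad/s
x(θ) = r cosθ + √(L² − r² sin²θ); with ω constant, a = ω²·d²x/dθ².
d²x/dθ² = −r cosθ − r²(cos2θ)/√u − r⁴ sin²2θ/(4u^{3/2}),  u = L² − r² sin²θ = 0.0271751 m².
Substituting r = 0.0409 m, L = 0.1658 m, θ = 25.7°: d²x/dθ² = -0.04328 m.
a = ω²·d²x/dθ² = (495.4)²·(-0.04328) = -10623 m/s²;  |a| = 10623 m/s².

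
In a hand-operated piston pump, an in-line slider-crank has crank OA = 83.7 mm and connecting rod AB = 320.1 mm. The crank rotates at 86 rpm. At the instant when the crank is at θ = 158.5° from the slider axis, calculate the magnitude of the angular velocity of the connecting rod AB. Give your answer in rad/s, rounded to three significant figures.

2.20

ω = 9.006 rad/s (converted from 86 rpm).
The rod makes angle φ with the slider axis where L sinφ = r sinθ; differentiating, L cosφ·φ̇ = r ω cosθ.
L cosφ = √(L² − r² sin²θ) = 0.31863 m.
|ω_rod| = r ω |cosθ| / √(L² − r² sin²θ) = 0.0837·9.006·0.93042/0.31863 = 2.2011 rad/s.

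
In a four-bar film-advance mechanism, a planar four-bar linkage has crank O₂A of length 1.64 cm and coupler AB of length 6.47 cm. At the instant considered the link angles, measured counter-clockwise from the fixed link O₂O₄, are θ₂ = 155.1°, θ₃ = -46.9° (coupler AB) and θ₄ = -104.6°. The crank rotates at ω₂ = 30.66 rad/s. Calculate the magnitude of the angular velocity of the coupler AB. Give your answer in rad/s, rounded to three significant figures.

9.05

ω₂ = 30.66 rad/s
Differentiating the loop-closure r₂e^{iθ₂}+r₃e^{iθ₃}=r₁+r₄e^{iθ₄} gives r₂ω₂e^{iθ₂}+r₃ω₃e^{iθ₃}=r₄ω₄e^{iθ₄}.
Eliminating the other unknown: ω₃ = r₂ω₂ sin(θ₄−θ₂) / [r₃ sin(θ₃−θ₄)].
Numerator sine = +0.98389; denominator sine = +0.84526.
Result = 0.0164·30.66·(+0.98389) / (0.0647·(+0.84526)) = +9.0462 rad/s; magnitude 9.0462 rad/s.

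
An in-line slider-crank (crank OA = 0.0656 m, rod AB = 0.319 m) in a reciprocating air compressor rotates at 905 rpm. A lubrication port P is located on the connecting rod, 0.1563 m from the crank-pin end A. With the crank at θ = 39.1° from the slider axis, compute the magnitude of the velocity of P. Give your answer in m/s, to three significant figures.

ω = 94.77 rad/s.  Crank-pin speed |V_A| = rω = 6.217 m/s, perpendicular to OA.
Rod angle: sinφ = −(r/L) sinθ ⇒ φ = -7.452°; ω_rod = −rω cosθ/√(L²−r²sin²θ) = -15.253 rad/s.
V_P = V_A + ω_rod × AP, with AP = 0.1563 m along the rod.
Components: V_Px = −rω sinθ − a·ω_rod·sinφ = -4.2301 m/s;  V_Py = rω cosθ + a·ω_rod·cosφ = +2.4607 m/s.
|V_P| = √(V_Px² + V_Py²) = 4.8938 m/s.

4.89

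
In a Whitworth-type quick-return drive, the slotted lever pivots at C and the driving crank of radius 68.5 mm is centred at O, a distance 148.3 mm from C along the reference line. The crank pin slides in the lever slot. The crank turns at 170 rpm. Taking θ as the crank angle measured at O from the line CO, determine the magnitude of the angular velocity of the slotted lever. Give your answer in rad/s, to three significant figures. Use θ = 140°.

ω = 17.8 rad/s (from 170 rpm).
Crank pin A relative to C: A = (d + r cosθ, r sinθ); lever angle φ = atan2(r sinθ, d + r cosθ).
Differentiating tanφ: φ̇ = rω(d cosθ + r)/(d² + r² + 2dr cosθ).
d² + r² + 2dr cosθ = |CA|² = 0.0111213 m²;  d cosθ + r = -0.045104 m.
|ω_lever| = |0.0685·17.8·-0.045104| / 0.0111213 = 4.9457 rad/s.

4.95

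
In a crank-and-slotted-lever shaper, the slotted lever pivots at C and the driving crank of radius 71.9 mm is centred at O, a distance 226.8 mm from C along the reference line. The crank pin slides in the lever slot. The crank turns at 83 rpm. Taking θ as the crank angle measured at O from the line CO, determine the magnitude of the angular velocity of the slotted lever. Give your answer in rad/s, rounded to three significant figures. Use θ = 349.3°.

ω = 8.692 rad/s (from 83 rpm).
Crank pin A relative to C: A = (d + r cosθ, r sinθ); lever angle φ = atan2(r sinθ, d + r cosθ).
Differentiating tanφ: φ̇ = rω(d cosθ + r)/(d² + r² + 2dr cosθ).
d² + r² + 2dr cosθ = |CA|² = 0.0886546 m²;  d cosθ + r = +0.29476 m.
|ω_lever| = |0.0719·8.692·+0.29476| / 0.0886546 = 2.0778 rad/s.

2.08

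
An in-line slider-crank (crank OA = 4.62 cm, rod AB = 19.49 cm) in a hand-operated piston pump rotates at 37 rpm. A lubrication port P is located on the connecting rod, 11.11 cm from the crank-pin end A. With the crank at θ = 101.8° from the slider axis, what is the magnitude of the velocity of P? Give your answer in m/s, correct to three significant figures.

ω = 3.875 rad/s.  Crank-pin speed |V_A| = rω = 0.17901 m/s, perpendicular to OA.
Rod angle: sinφ = −(r/L) sinθ ⇒ φ = -13.417°; ω_rod = −rω cosθ/√(L²−r²sin²θ) = +0.19309 rad/s.
V_P = V_A + ω_rod × AP, with AP = 0.1111 m along the rod.
Components: V_Px = −rω sinθ − a·ω_rod·sinφ = -0.17025 m/s;  V_Py = rω cosθ + a·ω_rod·cosφ = -0.015739 m/s.
|V_P| = √(V_Px² + V_Py²) = 0.17097 m/s.

0.171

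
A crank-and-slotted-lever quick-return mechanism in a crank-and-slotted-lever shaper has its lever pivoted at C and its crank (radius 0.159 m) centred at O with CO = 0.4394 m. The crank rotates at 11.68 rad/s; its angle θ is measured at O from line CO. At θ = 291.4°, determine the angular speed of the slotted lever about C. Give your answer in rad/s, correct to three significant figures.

2.20

ω = 11.68 rad/s
Crank pin A relative to C: A = (d + r cosθ, r sinθ); lever angle φ = atan2(r sinθ, d + r cosθ).
Differentiating tanφ: φ̇ = rω(d cosθ + r)/(d² + r² + 2dr cosθ).
d² + r² + 2dr cosθ = |CA|² = 0.269337 m²;  d cosθ + r = +0.31933 m.
|ω_lever| = |0.159·11.68·+0.31933| / 0.269337 = 2.2018 rad/s.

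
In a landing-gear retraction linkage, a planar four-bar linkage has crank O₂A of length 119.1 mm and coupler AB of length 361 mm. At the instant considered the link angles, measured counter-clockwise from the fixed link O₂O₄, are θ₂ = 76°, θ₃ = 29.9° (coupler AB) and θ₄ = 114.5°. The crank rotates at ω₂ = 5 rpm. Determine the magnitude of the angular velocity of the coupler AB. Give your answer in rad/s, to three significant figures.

0.108

ω₂ = 0.5236 rad/s (from 5 rpm).
Differentiating the loop-closure r₂e^{iθ₂}+r₃e^{iθ₃}=r₁+r₄e^{iθ₄} gives r₂ω₂e^{iθ₂}+r₃ω₃e^{iθ₃}=r₄ω₄e^{iθ₄}.
Eliminating the other unknown: ω₃ = r₂ω₂ sin(θ₄−θ₂) / [r₃ sin(θ₃−θ₄)].
Numerator sine = +0.62251; denominator sine = -0.99556.
Result = 0.1191·0.5236·(+0.62251) / (0.361·(-0.99556)) = -0.10802 rad/s; magnitude 0.10802 rad/s.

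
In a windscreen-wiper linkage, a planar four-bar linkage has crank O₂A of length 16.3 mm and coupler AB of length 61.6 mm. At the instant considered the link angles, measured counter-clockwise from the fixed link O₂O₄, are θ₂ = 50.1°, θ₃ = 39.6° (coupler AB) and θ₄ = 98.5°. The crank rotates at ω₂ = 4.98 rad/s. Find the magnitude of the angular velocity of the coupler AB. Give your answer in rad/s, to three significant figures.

ω₂ = 4.98 rad/s
Differentiating the loop-closure r₂e^{iθ₂}+r₃e^{iθ₃}=r₁+r₄e^{iθ₄} gives r₂ω₂e^{iθ₂}+r₃ω₃e^{iθ₃}=r₄ω₄e^{iθ₄}.
Eliminating the other unknown: ω₃ = r₂ω₂ sin(θ₄−θ₂) / [r₃ sin(θ₃−θ₄)].
Numerator sine = +0.74780; denominator sine = -0.85627.
Result = 0.0163·4.98·(+0.74780) / (0.0616·(-0.85627)) = -1.1508 rad/s; magnitude 1.1508 rad/s.

1.15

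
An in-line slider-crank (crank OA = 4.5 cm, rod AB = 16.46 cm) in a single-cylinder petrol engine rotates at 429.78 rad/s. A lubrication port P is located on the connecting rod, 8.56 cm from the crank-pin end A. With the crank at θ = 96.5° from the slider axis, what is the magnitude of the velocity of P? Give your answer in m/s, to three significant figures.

18.9

ω = 429.8 rad/s.  Crank-pin speed |V_A| = rω = 19.34 m/s, perpendicular to OA.
Rod angle: sinφ = −(r/L) sinθ ⇒ φ = -15.761°; ω_rod = −rω cosθ/√(L²−r²sin²θ) = +13.821 rad/s.
V_P = V_A + ω_rod × AP, with AP = 0.0856 m along the rod.
Components: V_Px = −rω sinθ − a·ω_rod·sinφ = -18.894 m/s;  V_Py = rω cosθ + a·ω_rod·cosφ = -1.0508 m/s.
|V_P| = √(V_Px² + V_Py²) = 18.924 m/s.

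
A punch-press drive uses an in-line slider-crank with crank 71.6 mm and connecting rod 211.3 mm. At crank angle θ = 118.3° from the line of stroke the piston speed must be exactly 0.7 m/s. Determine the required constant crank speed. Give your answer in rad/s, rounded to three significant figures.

For an in-line slider-crank, |v_piston| = rω|sinθ|·[1 + r cosθ/√(L² − r² sin²θ)].
With r = 0.0716 m, L = 0.2113 m, θ = 118.3°: the bracketed kinematic factor |dx/dθ| = 0.052431 m.
ω = v/|dx/dθ| = 0.7/0.052431 = 13.351 rad/s.

13.4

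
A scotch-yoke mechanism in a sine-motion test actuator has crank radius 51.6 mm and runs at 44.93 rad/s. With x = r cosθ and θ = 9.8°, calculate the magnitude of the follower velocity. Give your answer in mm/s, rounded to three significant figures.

ω = 44.93 rad/s
x = r cosθ ⇒ ẋ = −rω sinθ.
|v| = rω|sinθ| = 0.0516·44.93·|sin 9.8°| = 0.39461 m/s = 394.61 mm/s.

395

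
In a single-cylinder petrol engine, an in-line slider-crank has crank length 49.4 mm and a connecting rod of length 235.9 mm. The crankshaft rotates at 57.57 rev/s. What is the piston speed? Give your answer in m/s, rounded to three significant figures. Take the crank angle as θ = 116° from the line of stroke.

ω = 2π·57.6 = 361.7 rad/s
For an in-line slider-crank, x = r cosθ + √(L² − r² sin²θ), so v = −rω sinθ·[1 + r cosθ/√(L² − r² sin²θ)].
With r = 0.0494 m, L = 0.2359 m, θ = 116°: √(L² − r² sin²θ) = 0.23168 m.
v = −0.0494·361.7·0.89879·[1 + 0.0494·-0.43837/0.23168] = -14.559 m/s.
|v| = 14.559 m/s.

14.6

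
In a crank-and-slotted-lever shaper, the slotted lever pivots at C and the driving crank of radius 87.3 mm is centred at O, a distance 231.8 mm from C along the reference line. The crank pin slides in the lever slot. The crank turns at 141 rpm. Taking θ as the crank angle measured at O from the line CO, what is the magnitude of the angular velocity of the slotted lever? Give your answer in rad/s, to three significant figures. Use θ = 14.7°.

4.00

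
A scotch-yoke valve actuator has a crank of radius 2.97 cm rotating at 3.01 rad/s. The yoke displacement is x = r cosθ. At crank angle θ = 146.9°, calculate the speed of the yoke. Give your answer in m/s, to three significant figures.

ω = 3.01 rad/s
x = r cosθ ⇒ ẋ = −rω sinθ.
|v| = rω|sinθ| = 0.0297·3.01·|sin 146.9°| = 0.04882 m/s.

0.0488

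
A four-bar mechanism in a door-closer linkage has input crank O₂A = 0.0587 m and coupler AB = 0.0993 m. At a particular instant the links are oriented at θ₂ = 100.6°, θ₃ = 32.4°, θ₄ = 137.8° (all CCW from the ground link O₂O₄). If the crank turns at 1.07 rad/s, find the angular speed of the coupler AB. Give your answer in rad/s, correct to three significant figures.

ω₂ = 1.07 rad/s
Differentiating the loop-closure r₂e^{iθ₂}+r₃e^{iθ₃}=r₁+r₄e^{iθ₄} gives r₂ω₂e^{iθ₂}+r₃ω₃e^{iθ₃}=r₄ω₄e^{iθ₄}.
Eliminating the other unknown: ω₃ = r₂ω₂ sin(θ₄−θ₂) / [r₃ sin(θ₃−θ₄)].
Numerator sine = +0.60460; denominator sine = -0.96410.
Result = 0.0587·1.07·(+0.60460) / (0.0993·(-0.96410)) = -0.39666 rad/s; magnitude 0.39666 rad/s.

0.397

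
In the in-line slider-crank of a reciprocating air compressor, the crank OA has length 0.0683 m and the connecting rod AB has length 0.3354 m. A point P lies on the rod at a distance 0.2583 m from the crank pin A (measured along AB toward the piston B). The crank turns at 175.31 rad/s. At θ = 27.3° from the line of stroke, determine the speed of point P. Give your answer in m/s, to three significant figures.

6.72

ω = 175.3 rad/s.  Crank-pin speed |V_A| = rω = 11.974 m/s, perpendicular to OA.
Rod angle: sinφ = −(r/L) sinθ ⇒ φ = -5.359°; ω_rod = −rω cosθ/√(L²−r²sin²θ) = -31.863 rad/s.
V_P = V_A + ω_rod × AP, with AP = 0.2583 m along the rod.
Components: V_Px = −rω sinθ − a·ω_rod·sinφ = -6.2604 m/s;  V_Py = rω cosθ + a·ω_rod·cosφ = +2.4459 m/s.
|V_P| = √(V_Px² + V_Py²) = 6.7212 m/s.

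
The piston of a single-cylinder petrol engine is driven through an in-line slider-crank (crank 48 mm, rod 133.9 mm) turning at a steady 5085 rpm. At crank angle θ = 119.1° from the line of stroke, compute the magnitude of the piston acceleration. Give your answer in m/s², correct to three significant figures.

ω = 2π·5085/60 = 532.5 rad/s
x(θ) = r cosθ + √(L² − r² sin²θ); with ω constant, a = ω²·d²x/dθ².
d²x/dθ² = −r cosθ − r²(cos2θ)/√u − r⁴ sin²2θ/(4u^{3/2}),  u = L² − r² sin²θ = 0.0161702 m².
Substituting r = 0.048 m, L = 0.1339 m, θ = 119.1°: d²x/dθ² = +0.032426 m.
a = ω²·d²x/dθ² = (532.5)²·(+0.032426) = +9194.5 m/s²;  |a| = 9194.5 m/s².

9190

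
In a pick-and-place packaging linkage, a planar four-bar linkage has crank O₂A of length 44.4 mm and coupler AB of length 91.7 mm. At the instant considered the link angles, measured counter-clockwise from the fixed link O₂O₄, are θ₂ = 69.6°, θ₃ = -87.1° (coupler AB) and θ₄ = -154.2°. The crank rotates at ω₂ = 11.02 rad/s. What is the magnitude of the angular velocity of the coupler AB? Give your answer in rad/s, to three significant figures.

4.01

ω₂ = 11.02 rad/s
Differentiating the loop-closure r₂e^{iθ₂}+r₃e^{iθ₃}=r₁+r₄e^{iθ₄} gives r₂ω₂e^{iθ₂}+r₃ω₃e^{iθ₃}=r₄ω₄e^{iθ₄}.
Eliminating the other unknown: ω₃ = r₂ω₂ sin(θ₄−θ₂) / [r₃ sin(θ₃−θ₄)].
Numerator sine = +0.69214; denominator sine = +0.92119.
Result = 0.0444·11.02·(+0.69214) / (0.0917·(+0.92119)) = +4.0091 rad/s; magnitude 4.0091 rad/s.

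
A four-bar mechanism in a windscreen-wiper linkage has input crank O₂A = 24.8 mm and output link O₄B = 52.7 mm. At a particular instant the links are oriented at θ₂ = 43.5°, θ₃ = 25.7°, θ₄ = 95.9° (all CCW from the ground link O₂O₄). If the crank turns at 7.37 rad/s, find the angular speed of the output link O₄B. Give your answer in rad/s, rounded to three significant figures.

1.13

ω₂ = 7.37 rad/s
Differentiating the loop-closure r₂e^{iθ₂}+r₃e^{iθ₃}=r₁+r₄e^{iθ₄} gives r₂ω₂e^{iθ₂}+r₃ω₃e^{iθ₃}=r₄ω₄e^{iθ₄}.
Eliminating the other unknown: ω₄ = r₂ω₂ sin(θ₂−θ₃) / [r₄ sin(θ₄−θ₃)].
Numerator sine = +0.30570; denominator sine = +0.94088.
Result = 0.0248·7.37·(+0.30570) / (0.0527·(+0.94088)) = +1.1268 rad/s; magnitude 1.1268 rad/s.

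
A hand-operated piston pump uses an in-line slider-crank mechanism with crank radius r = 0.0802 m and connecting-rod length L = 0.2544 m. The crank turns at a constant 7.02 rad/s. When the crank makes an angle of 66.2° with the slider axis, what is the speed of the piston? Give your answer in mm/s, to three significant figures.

584

ω = 7.02 rad/s
For an in-line slider-crank, x = r cosθ + √(L² − r² sin²θ), so v = −rω sinθ·[1 + r cosθ/√(L² − r² sin²θ)].
With r = 0.0802 m, L = 0.2544 m, θ = 66.2°: √(L² − r² sin²θ) = 0.24359 m.
v = −0.0802·7.02·0.91496·[1 + 0.0802·0.40355/0.24359] = -0.58357 m/s.
|v| = 0.58357 m/s = 583.57 mm/s.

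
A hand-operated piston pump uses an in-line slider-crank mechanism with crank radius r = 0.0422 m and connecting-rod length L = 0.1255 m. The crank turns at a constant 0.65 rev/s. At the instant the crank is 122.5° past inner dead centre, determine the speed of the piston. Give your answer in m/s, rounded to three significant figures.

ω = 2π·0.65 = 4.084 rad/s
For an in-line slider-crank, x = r cosθ + √(L² − r² sin²θ), so v = −rω sinθ·[1 + r cosθ/√(L² − r² sin²θ)].
With r = 0.0422 m, L = 0.1255 m, θ = 122.5°: √(L² − r² sin²θ) = 0.12035 m.
v = −0.0422·4.084·0.84339·[1 + 0.0422·-0.53730/0.12035] = -0.11797 m/s.
|v| = 0.11797 m/s.

0.118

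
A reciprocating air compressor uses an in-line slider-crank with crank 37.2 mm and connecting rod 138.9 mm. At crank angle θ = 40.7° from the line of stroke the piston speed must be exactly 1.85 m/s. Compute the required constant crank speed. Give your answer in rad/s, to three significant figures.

63.2

For an in-line slider-crank, |v_piston| = rω|sinθ|·[1 + r cosθ/√(L² − r² sin²θ)].
With r = 0.0372 m, L = 0.1389 m, θ = 40.7°: the bracketed kinematic factor |dx/dθ| = 0.02926 m.
ω = v/|dx/dθ| = 1.85/0.02926 = 63.225 rad/s.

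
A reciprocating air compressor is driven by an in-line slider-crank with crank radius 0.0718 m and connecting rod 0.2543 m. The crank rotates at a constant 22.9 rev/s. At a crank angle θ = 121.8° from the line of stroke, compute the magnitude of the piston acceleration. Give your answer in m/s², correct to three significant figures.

ω = 2π·22.9 = 143.9 rad/s
x(θ) = r cosθ + √(L² − r² sin²θ); with ω constant, a = ω²·d²x/dθ².
d²x/dθ² = −r cosθ − r²(cos2θ)/√u − r⁴ sin²2θ/(4u^{3/2}),  u = L² − r² sin²θ = 0.0609448 m².
Substituting r = 0.0718 m, L = 0.2543 m, θ = 121.8°: d²x/dθ² = +0.046766 m.
a = ω²·d²x/dθ² = (143.9)²·(+0.046766) = +968.19 m/s²;  |a| = 968.19 m/s².

968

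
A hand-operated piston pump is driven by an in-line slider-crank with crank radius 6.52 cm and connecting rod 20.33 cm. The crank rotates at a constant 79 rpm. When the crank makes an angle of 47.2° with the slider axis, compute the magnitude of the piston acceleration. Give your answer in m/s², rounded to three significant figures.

ω = 2π·79/60 = 8.273 rad/s
x(θ) = r cosθ + √(L² − r² sin²θ); with ω constant, a = ω²·d²x/dθ².
d²x/dθ² = −r cosθ − r²(cos2θ)/√u − r⁴ sin²2θ/(4u^{3/2}),  u = L² − r² sin²θ = 0.0390423 m².
Substituting r = 0.0652 m, L = 0.2033 m, θ = 47.2°: d²x/dθ² = -0.043231 m.
a = ω²·d²x/dθ² = (8.273)²·(-0.043231) = -2.9588 m/s²;  |a| = 2.9588 m/s².

2.96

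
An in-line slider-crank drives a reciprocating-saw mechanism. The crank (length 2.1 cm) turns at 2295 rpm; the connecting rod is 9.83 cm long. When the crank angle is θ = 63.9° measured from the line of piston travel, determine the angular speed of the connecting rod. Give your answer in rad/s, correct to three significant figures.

23.0

ω = 240.3 rad/s (converted from 2295 rpm).
The rod makes angle φ with the slider axis where L sinφ = r sinθ; differentiating, L cosφ·φ̇ = r ω cosθ.
L cosφ = √(L² − r² sin²θ) = 0.096474 m.
|ω_rod| = r ω |cosθ| / √(L² − r² sin²θ) = 0.021·240.3·0.43994/0.096474 = 23.015 rad/s.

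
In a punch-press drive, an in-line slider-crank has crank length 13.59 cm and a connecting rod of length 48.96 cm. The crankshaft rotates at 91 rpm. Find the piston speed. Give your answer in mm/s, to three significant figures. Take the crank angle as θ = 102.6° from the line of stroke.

ω = 2π·91/60 = 9.529 rad/s
For an in-line slider-crank, x = r cosθ + √(L² − r² sin²θ), so v = −rω sinθ·[1 + r cosθ/√(L² − r² sin²θ)].
With r = 0.1359 m, L = 0.4896 m, θ = 102.6°: √(L² − r² sin²θ) = 0.47129 m.
v = −0.1359·9.529·0.97592·[1 + 0.1359·-0.21814/0.47129] = -1.1844 m/s.
|v| = 1.1844 m/s = 1184.4 mm/s.

1180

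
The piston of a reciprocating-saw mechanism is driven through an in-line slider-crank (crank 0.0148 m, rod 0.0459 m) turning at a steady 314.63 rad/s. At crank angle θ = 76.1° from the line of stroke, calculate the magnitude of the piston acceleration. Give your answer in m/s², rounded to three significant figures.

ω = 314.6 rad/s
x(θ) = r cosθ + √(L² − r² sin²θ); with ω constant, a = ω²·d²x/dθ².
d²x/dθ² = −r cosθ − r²(cos2θ)/√u − r⁴ sin²2θ/(4u^{3/2}),  u = L² − r² sin²θ = 0.00190041 m².
Substituting r = 0.0148 m, L = 0.0459 m, θ = 76.1°: d²x/dθ² = +0.00085778 m.
a = ω²·d²x/dθ² = (314.6)²·(+0.00085778) = +84.913 m/s²;  |a| = 84.913 m/s².

84.9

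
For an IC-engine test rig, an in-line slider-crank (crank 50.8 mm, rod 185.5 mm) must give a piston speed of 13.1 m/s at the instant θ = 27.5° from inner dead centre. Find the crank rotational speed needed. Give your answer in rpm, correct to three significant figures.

4280

For an in-line slider-crank, |v_piston| = rω|sinθ|·[1 + r cosθ/√(L² − r² sin²θ)].
With r = 0.0508 m, L = 0.1855 m, θ = 27.5°: the bracketed kinematic factor |dx/dθ| = 0.029201 m.
ω = v/|dx/dθ| = 13.1/0.029201 = 448.62 rad/s.
N = 60ω/(2π) = 4284 rpm.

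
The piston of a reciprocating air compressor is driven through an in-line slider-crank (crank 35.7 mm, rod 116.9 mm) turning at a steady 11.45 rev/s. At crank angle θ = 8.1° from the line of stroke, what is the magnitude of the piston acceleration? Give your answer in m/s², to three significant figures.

237

ω = 2π·11.4 = 71.94 rad/s
x(θ) = r cosθ + √(L² − r² sin²θ); with ω constant, a = ω²·d²x/dθ².
d²x/dθ² = −r cosθ − r²(cos2θ)/√u − r⁴ sin²2θ/(4u^{3/2}),  u = L² − r² sin²θ = 0.0136403 m².
Substituting r = 0.0357 m, L = 0.1169 m, θ = 8.1°: d²x/dθ² = -0.045843 m.
a = ω²·d²x/dθ² = (71.94)²·(-0.045843) = -237.27 m/s²;  |a| = 237.27 m/s².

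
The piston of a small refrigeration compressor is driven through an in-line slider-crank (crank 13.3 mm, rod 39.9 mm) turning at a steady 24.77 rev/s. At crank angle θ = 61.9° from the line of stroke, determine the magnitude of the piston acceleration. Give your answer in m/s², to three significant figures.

91.6

ω = 2π·24.8 = 155.6 rad/s
x(θ) = r cosθ + √(L² − r² sin²θ); with ω constant, a = ω²·d²x/dθ².
d²x/dθ² = −r cosθ − r²(cos2θ)/√u − r⁴ sin²2θ/(4u^{3/2}),  u = L² − r² sin²θ = 0.00145436 m².
Substituting r = 0.0133 m, L = 0.0399 m, θ = 61.9°: d²x/dθ² = -0.0037815 m.
a = ω²·d²x/dθ² = (155.6)²·(-0.0037815) = -91.597 m/s²;  |a| = 91.597 m/s².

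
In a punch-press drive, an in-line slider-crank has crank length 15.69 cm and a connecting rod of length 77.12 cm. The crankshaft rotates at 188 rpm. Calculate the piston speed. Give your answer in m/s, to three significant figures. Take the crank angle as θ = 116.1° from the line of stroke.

2.52

ω = 2π·188/60 = 19.69 rad/s
For an in-line slider-crank, x = r cosθ + √(L² − r² sin²θ), so v = −rω sinθ·[1 + r cosθ/√(L² − r² sin²θ)].
With r = 0.1569 m, L = 0.7712 m, θ = 116.1°: √(L² − r² sin²θ) = 0.75822 m.
v = −0.1569·19.69·0.89803·[1 + 0.1569·-0.43994/0.75822] = -2.5214 m/s.
|v| = 2.5214 m/s.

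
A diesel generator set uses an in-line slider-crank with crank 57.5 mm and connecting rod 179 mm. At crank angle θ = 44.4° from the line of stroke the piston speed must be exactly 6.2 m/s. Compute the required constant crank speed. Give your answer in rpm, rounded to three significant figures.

For an in-line slider-crank, |v_piston| = rω|sinθ|·[1 + r cosθ/√(L² − r² sin²θ)].
With r = 0.0575 m, L = 0.179 m, θ = 44.4°: the bracketed kinematic factor |dx/dθ| = 0.049706 m.
ω = v/|dx/dθ| = 6.2/0.049706 = 124.73 rad/s.
N = 60ω/(2π) = 1191.1 rpm.

1190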